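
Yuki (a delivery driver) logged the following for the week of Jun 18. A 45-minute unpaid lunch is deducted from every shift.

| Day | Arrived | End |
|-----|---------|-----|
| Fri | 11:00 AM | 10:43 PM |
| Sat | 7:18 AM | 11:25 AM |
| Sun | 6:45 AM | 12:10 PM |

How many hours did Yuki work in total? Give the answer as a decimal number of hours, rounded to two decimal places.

Fri: 11:00 AM–10:43 PM = 11 h 43 min; less 45 min break → 10 h 58 min
Sat: 7:18 AM–11:25 AM = 4 h 7 min; less 45 min break → 3 h 22 min
Sun: 6:45 AM–12:10 PM = 5 h 25 min; less 45 min break → 4 h 40 min
Total: 10 h 58 min + 3 h 22 min + 4 h 40 min = 19 h 0 min.

19.00 hours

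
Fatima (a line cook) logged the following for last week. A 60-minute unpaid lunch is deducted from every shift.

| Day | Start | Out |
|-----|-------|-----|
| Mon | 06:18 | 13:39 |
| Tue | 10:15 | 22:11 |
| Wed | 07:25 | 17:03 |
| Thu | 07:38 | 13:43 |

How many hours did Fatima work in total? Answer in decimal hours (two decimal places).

31.00 hours

Mon: 06:18–13:39 = 7 h 21 min; less 60 min break → 6 h 21 min
Tue: 10:15–22:11 = 11 h 56 min; less 60 min break → 10 h 56 min
Wed: 07:25–17:03 = 9 h 38 min; less 60 min break → 8 h 38 min
Thu: 07:38–13:43 = 6 h 5 min; less 60 min break → 5 h 5 min
Total: 6 h 21 min + 10 h 56 min + 8 h 38 min + 5 h 5 min = 31 h 0 min.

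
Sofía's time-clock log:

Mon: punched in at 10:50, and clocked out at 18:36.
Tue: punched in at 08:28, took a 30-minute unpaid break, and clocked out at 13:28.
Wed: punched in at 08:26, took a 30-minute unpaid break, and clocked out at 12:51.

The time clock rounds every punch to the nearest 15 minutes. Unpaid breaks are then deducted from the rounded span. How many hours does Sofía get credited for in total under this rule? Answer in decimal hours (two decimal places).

Mon: in 10:50→10:45, out 18:36→18:30; 7 h 45 min
Tue: in 08:28→08:30, out 13:28→13:30; 5 h 0 min − 30 min = 4 h 30 min
Wed: in 08:26→08:30, out 12:51→12:45; 4 h 15 min − 30 min = 3 h 45 min
Total credited: 16 h 0 min.

16.00 hours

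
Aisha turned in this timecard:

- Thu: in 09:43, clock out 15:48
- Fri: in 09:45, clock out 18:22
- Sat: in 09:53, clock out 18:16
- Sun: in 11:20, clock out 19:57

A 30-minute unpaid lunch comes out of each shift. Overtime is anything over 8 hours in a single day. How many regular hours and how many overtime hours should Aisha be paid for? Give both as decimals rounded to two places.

Thu: 09:43–15:48 = 6 h 5 min; less 30 min break → 5 h 35 min
Fri: 09:45–18:22 = 8 h 37 min; less 30 min break → 8 h 7 min
Sat: 09:53–18:16 = 8 h 23 min; less 30 min break → 7 h 53 min
Sun: 11:20–19:57 = 8 h 37 min; less 30 min break → 8 h 7 min
Thu reg 5 h 35 min / OT 0 h 0 min; Fri reg 8 h 0 min / OT 0 h 7 min; Sat reg 7 h 53 min / OT 0 h 0 min; Sun reg 8 h 0 min / OT 0 h 7 min.
Totals: regular 29 h 28 min, overtime 0 h 14 min.

Regular 29.47 hours, overtime 0.23 hours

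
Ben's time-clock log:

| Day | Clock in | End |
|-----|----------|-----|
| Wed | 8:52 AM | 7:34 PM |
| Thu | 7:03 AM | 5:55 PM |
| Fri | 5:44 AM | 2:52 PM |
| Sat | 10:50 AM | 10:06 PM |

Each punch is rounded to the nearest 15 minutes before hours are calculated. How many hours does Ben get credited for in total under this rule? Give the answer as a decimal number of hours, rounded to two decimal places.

Wed: in 8:52 AM→8:45 AM, out 7:34 PM→7:30 PM; 10 h 45 min
Thu: in 7:03 AM→7:00 AM, out 5:55 PM→6:00 PM; 11 h 0 min
Fri: in 5:44 AM→5:45 AM, out 2:52 PM→2:45 PM; 9 h 0 min
Sat: in 10:50 AM→10:45 AM, out 10:06 PM→10:00 PM; 11 h 15 min
Total credited: 42 h 0 min.

42.00 hours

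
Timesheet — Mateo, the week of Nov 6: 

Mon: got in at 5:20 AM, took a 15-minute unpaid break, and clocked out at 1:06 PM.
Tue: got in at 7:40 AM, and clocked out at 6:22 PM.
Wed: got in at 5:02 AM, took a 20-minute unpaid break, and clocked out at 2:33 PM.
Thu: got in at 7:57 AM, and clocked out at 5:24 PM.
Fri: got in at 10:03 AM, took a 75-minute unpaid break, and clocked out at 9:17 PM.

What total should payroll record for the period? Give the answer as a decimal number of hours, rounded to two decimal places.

Mon: 5:20 AM–1:06 PM = 7 h 46 min; less 15 min break → 7 h 31 min
Tue: 7:40 AM–6:22 PM = 10 h 42 min
Wed: 5:02 AM–2:33 PM = 9 h 31 min; less 20 min break → 9 h 11 min
Thu: 7:57 AM–5:24 PM = 9 h 27 min
Fri: 10:03 AM–9:17 PM = 11 h 14 min; less 75 min break → 9 h 59 min
Total: 7 h 31 min + 10 h 42 min + 9 h 11 min + 9 h 27 min + 9 h 59 min = 46 h 50 min.

46.83 hours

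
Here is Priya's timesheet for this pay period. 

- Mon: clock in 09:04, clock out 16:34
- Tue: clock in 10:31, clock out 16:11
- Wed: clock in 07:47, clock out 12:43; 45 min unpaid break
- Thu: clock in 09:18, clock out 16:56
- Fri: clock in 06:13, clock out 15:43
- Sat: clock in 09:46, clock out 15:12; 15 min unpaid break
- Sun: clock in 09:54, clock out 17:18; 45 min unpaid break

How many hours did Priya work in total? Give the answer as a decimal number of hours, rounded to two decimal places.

Mon: 09:04–16:34 = 7 h 30 min
Tue: 10:31–16:11 = 5 h 40 min
Wed: 07:47–12:43 = 4 h 56 min; less 45 min break → 4 h 11 min
Thu: 09:18–16:56 = 7 h 38 min
Fri: 06:13–15:43 = 9 h 30 min
Sat: 09:46–15:12 = 5 h 26 min; less 15 min break → 5 h 11 min
Sun: 09:54–17:18 = 7 h 24 min; less 45 min break → 6 h 39 min
Total: 7 h 30 min + 5 h 40 min + 4 h 11 min + 7 h 38 min + 9 h 30 min + 5 h 11 min + 6 h 39 min = 46 h 19 min.

46.32 hours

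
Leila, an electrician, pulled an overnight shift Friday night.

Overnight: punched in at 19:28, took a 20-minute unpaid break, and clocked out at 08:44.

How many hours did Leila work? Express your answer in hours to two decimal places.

Overnight: 19:28 → midnight = 4 h 32 min; midnight → 08:44 = 8 h 44 min; span 13 h 16 min; less 20 min break → 12 h 56 min

12.93 hours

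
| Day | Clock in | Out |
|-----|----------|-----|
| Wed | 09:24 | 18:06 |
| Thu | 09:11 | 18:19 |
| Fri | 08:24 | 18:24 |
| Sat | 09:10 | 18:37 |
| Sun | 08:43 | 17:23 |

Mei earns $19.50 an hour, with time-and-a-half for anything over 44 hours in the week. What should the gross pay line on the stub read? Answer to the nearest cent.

Wed: 09:24–18:06 = 8 h 42 min
Thu: 09:11–18:19 = 9 h 8 min
Fri: 08:24–18:24 = 10 h 0 min
Sat: 09:10–18:37 = 9 h 27 min
Sun: 08:43–17:23 = 8 h 40 min
Total worked: 45 h 57 min = 2757 min.
Regular 44 h 0 min = 2640 min at $19.50/h; overtime 1 h 57 min = 117 min at $29.25/h.
Pay = (2640 × $19.50 + 117 × $29.25) ÷ 60 = $915.04.

$915.04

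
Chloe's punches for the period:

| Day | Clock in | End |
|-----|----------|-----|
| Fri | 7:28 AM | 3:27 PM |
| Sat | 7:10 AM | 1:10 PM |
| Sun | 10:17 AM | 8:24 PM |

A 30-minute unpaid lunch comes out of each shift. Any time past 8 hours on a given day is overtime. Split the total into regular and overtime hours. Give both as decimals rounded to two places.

Fri: 7:28 AM–3:27 PM = 7 h 59 min; less 30 min break → 7 h 29 min
Sat: 7:10 AM–1:10 PM = 6 h 0 min; less 30 min break → 5 h 30 min
Sun: 10:17 AM–8:24 PM = 10 h 7 min; less 30 min break → 9 h 37 min
Fri reg 7 h 29 min / OT 0 h 0 min; Sat reg 5 h 30 min / OT 0 h 0 min; Sun reg 8 h 0 min / OT 1 h 37 min.
Totals: regular 20 h 59 min, overtime 1 h 37 min.

Regular 20.98 hours, overtime 1.62 hours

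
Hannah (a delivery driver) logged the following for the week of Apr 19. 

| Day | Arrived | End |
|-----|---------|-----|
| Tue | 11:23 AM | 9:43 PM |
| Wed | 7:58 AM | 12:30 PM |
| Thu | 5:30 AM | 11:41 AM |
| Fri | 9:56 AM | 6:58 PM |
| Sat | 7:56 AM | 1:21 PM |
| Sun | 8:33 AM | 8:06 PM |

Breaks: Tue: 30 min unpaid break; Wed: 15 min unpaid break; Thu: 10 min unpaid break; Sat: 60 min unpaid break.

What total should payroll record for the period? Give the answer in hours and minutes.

45 h 8 min

Tue: 11:23 AM–9:43 PM = 10 h 20 min; less 30 min break → 9 h 50 min
Wed: 7:58 AM–12:30 PM = 4 h 32 min; less 15 min break → 4 h 17 min
Thu: 5:30 AM–11:41 AM = 6 h 11 min; less 10 min break → 6 h 1 min
Fri: 9:56 AM–6:58 PM = 9 h 2 min
Sat: 7:56 AM–1:21 PM = 5 h 25 min; less 60 min break → 4 h 25 min
Sun: 8:33 AM–8:06 PM = 11 h 33 min
Total: 9 h 50 min + 4 h 17 min + 6 h 1 min + 9 h 2 min + 4 h 25 min + 11 h 33 min = 45 h 8 min.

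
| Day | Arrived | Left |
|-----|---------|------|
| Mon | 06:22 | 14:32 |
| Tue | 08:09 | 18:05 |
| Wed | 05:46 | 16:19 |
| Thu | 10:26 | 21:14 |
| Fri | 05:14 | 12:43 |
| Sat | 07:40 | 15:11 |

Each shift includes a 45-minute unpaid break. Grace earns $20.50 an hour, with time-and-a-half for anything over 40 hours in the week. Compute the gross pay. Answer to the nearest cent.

Mon: 06:22–14:32 = 8 h 10 min; less 45 min break → 7 h 25 min
Tue: 08:09–18:05 = 9 h 56 min; less 45 min break → 9 h 11 min
Wed: 05:46–16:19 = 10 h 33 min; less 45 min break → 9 h 48 min
Thu: 10:26–21:14 = 10 h 48 min; less 45 min break → 10 h 3 min
Fri: 05:14–12:43 = 7 h 29 min; less 45 min break → 6 h 44 min
Sat: 07:40–15:11 = 7 h 31 min; less 45 min break → 6 h 46 min
Total worked: 49 h 57 min = 2997 min.
Regular 40 h 0 min = 2400 min at $20.50/h; overtime 9 h 57 min = 597 min at $30.75/h.
Pay = (2400 × $20.50 + 597 × $30.75) ÷ 60 = $1125.96.

$1125.96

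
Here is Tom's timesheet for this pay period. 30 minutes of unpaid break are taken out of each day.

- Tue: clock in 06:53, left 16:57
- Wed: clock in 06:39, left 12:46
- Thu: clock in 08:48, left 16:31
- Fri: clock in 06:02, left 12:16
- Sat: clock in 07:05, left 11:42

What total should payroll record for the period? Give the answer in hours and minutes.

Tue: 06:53–16:57 = 10 h 4 min; less 30 min break → 9 h 34 min
Wed: 06:39–12:46 = 6 h 7 min; less 30 min break → 5 h 37 min
Thu: 08:48–16:31 = 7 h 43 min; less 30 min break → 7 h 13 min
Fri: 06:02–12:16 = 6 h 14 min; less 30 min break → 5 h 44 min
Sat: 07:05–11:42 = 4 h 37 min; less 30 min break → 4 h 7 min
Total: 9 h 34 min + 5 h 37 min + 7 h 13 min + 5 h 44 min + 4 h 7 min = 32 h 15 min.

32 h 15 min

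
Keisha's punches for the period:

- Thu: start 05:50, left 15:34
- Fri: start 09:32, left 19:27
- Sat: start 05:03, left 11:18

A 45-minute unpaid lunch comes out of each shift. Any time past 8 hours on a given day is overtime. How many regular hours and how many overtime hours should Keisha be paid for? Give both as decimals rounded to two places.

Regular 21.50 hours, overtime 2.15 hours

Thu: 05:50–15:34 = 9 h 44 min; less 45 min break → 8 h 59 min
Fri: 09:32–19:27 = 9 h 55 min; less 45 min break → 9 h 10 min
Sat: 05:03–11:18 = 6 h 15 min; less 45 min break → 5 h 30 min
Thu reg 8 h 0 min / OT 0 h 59 min; Fri reg 8 h 0 min / OT 1 h 10 min; Sat reg 5 h 30 min / OT 0 h 0 min.
Totals: regular 21 h 30 min, overtime 2 h 9 min.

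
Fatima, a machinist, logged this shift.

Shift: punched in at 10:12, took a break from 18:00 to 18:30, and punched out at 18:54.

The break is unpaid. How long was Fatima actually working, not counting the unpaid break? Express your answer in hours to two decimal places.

Shift: 10:12–18:54 = 8 h 42 min; less 30 min break → 8 h 12 min

8.20 hours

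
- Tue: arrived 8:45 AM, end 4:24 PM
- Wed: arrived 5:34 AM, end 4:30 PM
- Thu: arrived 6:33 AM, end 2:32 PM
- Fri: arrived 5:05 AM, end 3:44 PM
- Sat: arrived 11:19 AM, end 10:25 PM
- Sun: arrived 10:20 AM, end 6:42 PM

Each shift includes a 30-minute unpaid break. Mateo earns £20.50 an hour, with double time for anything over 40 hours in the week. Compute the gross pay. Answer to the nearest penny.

£1381.02

Tue: 8:45 AM–4:24 PM = 7 h 39 min; less 30 min break → 7 h 9 min
Wed: 5:34 AM–4:30 PM = 10 h 56 min; less 30 min break → 10 h 26 min
Thu: 6:33 AM–2:32 PM = 7 h 59 min; less 30 min break → 7 h 29 min
Fri: 5:05 AM–3:44 PM = 10 h 39 min; less 30 min break → 10 h 9 min
Sat: 11:19 AM–10:25 PM = 11 h 6 min; less 30 min break → 10 h 36 min
Sun: 10:20 AM–6:42 PM = 8 h 22 min; less 30 min break → 7 h 52 min
Total worked: 53 h 41 min = 3221 min.
Regular 40 h 0 min = 2400 min at £20.50/h; overtime 13 h 41 min = 821 min at £41.00/h.
Pay = (2400 × £20.50 + 821 × £41.00) ÷ 60 = £1381.02.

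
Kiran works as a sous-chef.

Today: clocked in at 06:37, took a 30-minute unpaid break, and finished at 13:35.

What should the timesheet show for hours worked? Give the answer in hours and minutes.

Today: 06:37–13:35 = 6 h 58 min; less 30 min break → 6 h 28 min

6 h 28 min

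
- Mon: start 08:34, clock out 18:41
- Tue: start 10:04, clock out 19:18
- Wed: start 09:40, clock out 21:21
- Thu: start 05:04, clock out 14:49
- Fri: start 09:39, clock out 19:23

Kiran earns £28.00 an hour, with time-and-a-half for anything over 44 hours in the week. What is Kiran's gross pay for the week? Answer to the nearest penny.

Mon: 08:34–18:41 = 10 h 7 min
Tue: 10:04–19:18 = 9 h 14 min
Wed: 09:40–21:21 = 11 h 41 min
Thu: 05:04–14:49 = 9 h 45 min
Fri: 09:39–19:23 = 9 h 44 min
Total worked: 50 h 31 min = 3031 min.
Regular 44 h 0 min = 2640 min at £28.00/h; overtime 6 h 31 min = 391 min at £42.00/h.
Pay = (2640 × £28.00 + 391 × £42.00) ÷ 60 = £1505.70.

£1505.70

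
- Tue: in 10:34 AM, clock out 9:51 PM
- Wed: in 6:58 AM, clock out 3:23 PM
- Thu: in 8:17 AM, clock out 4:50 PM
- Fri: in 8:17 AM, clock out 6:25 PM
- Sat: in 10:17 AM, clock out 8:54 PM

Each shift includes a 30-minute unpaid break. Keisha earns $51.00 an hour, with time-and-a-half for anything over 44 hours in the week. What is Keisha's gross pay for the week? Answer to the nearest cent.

Tue: 10:34 AM–9:51 PM = 11 h 17 min; less 30 min break → 10 h 47 min
Wed: 6:58 AM–3:23 PM = 8 h 25 min; less 30 min break → 7 h 55 min
Thu: 8:17 AM–4:50 PM = 8 h 33 min; less 30 min break → 8 h 3 min
Fri: 8:17 AM–6:25 PM = 10 h 8 min; less 30 min break → 9 h 38 min
Sat: 10:17 AM–8:54 PM = 10 h 37 min; less 30 min break → 10 h 7 min
Total worked: 46 h 30 min = 2790 min.
Regular 44 h 0 min = 2640 min at $51.00/h; overtime 2 h 30 min = 150 min at $76.50/h.
Pay = (2640 × $51.00 + 150 × $76.50) ÷ 60 = $2435.25.

$2435.25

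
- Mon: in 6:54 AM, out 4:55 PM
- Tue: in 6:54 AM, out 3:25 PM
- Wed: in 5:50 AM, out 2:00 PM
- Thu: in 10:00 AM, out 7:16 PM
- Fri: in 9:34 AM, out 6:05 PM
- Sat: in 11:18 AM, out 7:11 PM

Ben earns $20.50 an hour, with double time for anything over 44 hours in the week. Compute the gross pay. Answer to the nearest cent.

$1245.03

Mon: 6:54 AM–4:55 PM = 10 h 1 min
Tue: 6:54 AM–3:25 PM = 8 h 31 min
Wed: 5:50 AM–2:00 PM = 8 h 10 min
Thu: 10:00 AM–7:16 PM = 9 h 16 min
Fri: 9:34 AM–6:05 PM = 8 h 31 min
Sat: 11:18 AM–7:11 PM = 7 h 53 min
Total worked: 52 h 22 min = 3142 min.
Regular 44 h 0 min = 2640 min at $20.50/h; overtime 8 h 22 min = 502 min at $41.00/h.
Pay = (2640 × $20.50 + 502 × $41.00) ÷ 60 = $1245.03.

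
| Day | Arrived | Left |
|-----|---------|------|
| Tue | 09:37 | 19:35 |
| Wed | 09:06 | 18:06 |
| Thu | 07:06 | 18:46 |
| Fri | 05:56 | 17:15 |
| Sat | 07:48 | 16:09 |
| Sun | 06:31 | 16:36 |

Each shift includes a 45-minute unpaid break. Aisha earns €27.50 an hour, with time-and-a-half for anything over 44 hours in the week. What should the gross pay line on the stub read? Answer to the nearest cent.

Tue: 09:37–19:35 = 9 h 58 min; less 45 min break → 9 h 13 min
Wed: 09:06–18:06 = 9 h 0 min; less 45 min break → 8 h 15 min
Thu: 07:06–18:46 = 11 h 40 min; less 45 min break → 10 h 55 min
Fri: 05:56–17:15 = 11 h 19 min; less 45 min break → 10 h 34 min
Sat: 07:48–16:09 = 8 h 21 min; less 45 min break → 7 h 36 min
Sun: 06:31–16:36 = 10 h 5 min; less 45 min break → 9 h 20 min
Total worked: 55 h 53 min = 3353 min.
Regular 44 h 0 min = 2640 min at €27.50/h; overtime 11 h 53 min = 713 min at €41.25/h.
Pay = (2640 × €27.50 + 713 × €41.25) ÷ 60 = €1700.19.

€1700.19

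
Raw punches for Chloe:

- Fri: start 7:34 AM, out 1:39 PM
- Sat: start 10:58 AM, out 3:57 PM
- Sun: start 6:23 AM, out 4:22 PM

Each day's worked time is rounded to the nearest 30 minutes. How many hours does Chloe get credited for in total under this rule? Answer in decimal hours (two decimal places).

Fri: 7:34 AM–1:39 PM = 6 h 5 min → rounds to 6 h 0 min
Sat: 10:58 AM–3:57 PM = 4 h 59 min → rounds to 5 h 0 min
Sun: 6:23 AM–4:22 PM = 9 h 59 min → rounds to 10 h 0 min
Total credited: 21 h 0 min.

21.00 hours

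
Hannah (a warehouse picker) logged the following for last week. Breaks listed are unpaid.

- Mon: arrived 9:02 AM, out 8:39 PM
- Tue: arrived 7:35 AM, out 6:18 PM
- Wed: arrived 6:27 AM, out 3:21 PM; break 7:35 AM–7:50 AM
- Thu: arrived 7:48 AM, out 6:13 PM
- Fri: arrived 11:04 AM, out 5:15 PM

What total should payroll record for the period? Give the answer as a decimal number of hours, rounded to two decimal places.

47.58 hours

Mon: 9:02 AM–8:39 PM = 11 h 37 min
Tue: 7:35 AM–6:18 PM = 10 h 43 min
Wed: 6:27 AM–3:21 PM = 8 h 54 min; less 15 min break → 8 h 39 min
Thu: 7:48 AM–6:13 PM = 10 h 25 min
Fri: 11:04 AM–5:15 PM = 6 h 11 min
Total: 11 h 37 min + 10 h 43 min + 8 h 39 min + 10 h 25 min + 6 h 11 min = 47 h 35 min.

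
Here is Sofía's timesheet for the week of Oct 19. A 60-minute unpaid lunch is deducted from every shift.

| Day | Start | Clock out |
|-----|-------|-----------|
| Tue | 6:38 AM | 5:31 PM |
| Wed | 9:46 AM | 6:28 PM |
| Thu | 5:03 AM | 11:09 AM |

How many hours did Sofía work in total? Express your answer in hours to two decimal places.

22.68 hours

Tue: 6:38 AM–5:31 PM = 10 h 53 min; less 60 min break → 9 h 53 min
Wed: 9:46 AM–6:28 PM = 8 h 42 min; less 60 min break → 7 h 42 min
Thu: 5:03 AM–11:09 AM = 6 h 6 min; less 60 min break → 5 h 6 min
Total: 9 h 53 min + 7 h 42 min + 5 h 6 min = 22 h 41 min.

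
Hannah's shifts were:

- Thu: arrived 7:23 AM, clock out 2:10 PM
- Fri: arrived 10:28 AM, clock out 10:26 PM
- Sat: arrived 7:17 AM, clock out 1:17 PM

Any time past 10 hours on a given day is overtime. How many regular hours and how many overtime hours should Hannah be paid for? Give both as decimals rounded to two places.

Regular 22.78 hours, overtime 1.97 hours

Thu: 7:23 AM–2:10 PM = 6 h 47 min
Fri: 10:28 AM–10:26 PM = 11 h 58 min
Sat: 7:17 AM–1:17 PM = 6 h 0 min
Thu reg 6 h 47 min / OT 0 h 0 min; Fri reg 10 h 0 min / OT 1 h 58 min; Sat reg 6 h 0 min / OT 0 h 0 min.
Totals: regular 22 h 47 min, overtime 1 h 58 min.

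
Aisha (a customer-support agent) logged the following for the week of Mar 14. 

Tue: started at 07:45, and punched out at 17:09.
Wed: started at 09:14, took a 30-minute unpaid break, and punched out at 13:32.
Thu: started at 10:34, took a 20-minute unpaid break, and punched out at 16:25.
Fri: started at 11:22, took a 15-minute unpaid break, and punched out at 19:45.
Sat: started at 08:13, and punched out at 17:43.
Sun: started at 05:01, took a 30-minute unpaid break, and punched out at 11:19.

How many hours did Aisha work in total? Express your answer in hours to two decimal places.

42.15 hours

Tue: 07:45–17:09 = 9 h 24 min
Wed: 09:14–13:32 = 4 h 18 min; less 30 min break → 3 h 48 min
Thu: 10:34–16:25 = 5 h 51 min; less 20 min break → 5 h 31 min
Fri: 11:22–19:45 = 8 h 23 min; less 15 min break → 8 h 8 min
Sat: 08:13–17:43 = 9 h 30 min
Sun: 05:01–11:19 = 6 h 18 min; less 30 min break → 5 h 48 min
Total: 9 h 24 min + 3 h 48 min + 5 h 31 min + 8 h 8 min + 9 h 30 min + 5 h 48 min = 42 h 9 min.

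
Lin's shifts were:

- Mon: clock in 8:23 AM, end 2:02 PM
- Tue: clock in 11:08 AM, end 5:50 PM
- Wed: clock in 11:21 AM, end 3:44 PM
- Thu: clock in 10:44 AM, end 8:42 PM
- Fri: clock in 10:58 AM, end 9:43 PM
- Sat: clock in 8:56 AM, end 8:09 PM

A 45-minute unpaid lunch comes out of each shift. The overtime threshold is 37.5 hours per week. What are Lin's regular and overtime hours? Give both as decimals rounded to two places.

Mon: 8:23 AM–2:02 PM = 5 h 39 min; less 45 min break → 4 h 54 min
Tue: 11:08 AM–5:50 PM = 6 h 42 min; less 45 min break → 5 h 57 min
Wed: 11:21 AM–3:44 PM = 4 h 23 min; less 45 min break → 3 h 38 min
Thu: 10:44 AM–8:42 PM = 9 h 58 min; less 45 min break → 9 h 13 min
Fri: 10:58 AM–9:43 PM = 10 h 45 min; less 45 min break → 10 h 0 min
Sat: 8:56 AM–8:09 PM = 11 h 13 min; less 45 min break → 10 h 28 min
Total worked: 44 h 10 min = 44.17 h.
Threshold 37.5 h → overtime 6 h 40 min, regular 37 h 30 min.

Regular 37.50 hours, overtime 6.67 hours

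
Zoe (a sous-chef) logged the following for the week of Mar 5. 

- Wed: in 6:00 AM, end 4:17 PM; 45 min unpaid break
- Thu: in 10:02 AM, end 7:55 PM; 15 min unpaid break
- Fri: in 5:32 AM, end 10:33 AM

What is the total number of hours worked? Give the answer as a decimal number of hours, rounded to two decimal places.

Wed: 6:00 AM–4:17 PM = 10 h 17 min; less 45 min break → 9 h 32 min
Thu: 10:02 AM–7:55 PM = 9 h 53 min; less 15 min break → 9 h 38 min
Fri: 5:32 AM–10:33 AM = 5 h 1 min
Total: 9 h 32 min + 9 h 38 min + 5 h 1 min = 24 h 11 min.

24.18 hours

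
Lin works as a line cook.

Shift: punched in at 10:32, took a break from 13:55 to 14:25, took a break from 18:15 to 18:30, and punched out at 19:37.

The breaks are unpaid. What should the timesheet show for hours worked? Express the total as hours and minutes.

Shift: 10:32–19:37 = 9 h 5 min; less 45 min break → 8 h 20 min

8 h 20 min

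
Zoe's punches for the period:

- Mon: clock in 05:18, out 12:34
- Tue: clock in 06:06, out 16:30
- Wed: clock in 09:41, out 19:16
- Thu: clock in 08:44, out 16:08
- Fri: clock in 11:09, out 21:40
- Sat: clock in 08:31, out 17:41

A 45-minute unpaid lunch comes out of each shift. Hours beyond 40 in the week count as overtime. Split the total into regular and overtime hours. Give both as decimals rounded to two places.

Regular 40.00 hours, overtime 9.83 hours

Mon: 05:18–12:34 = 7 h 16 min; less 45 min break → 6 h 31 min
Tue: 06:06–16:30 = 10 h 24 min; less 45 min break → 9 h 39 min
Wed: 09:41–19:16 = 9 h 35 min; less 45 min break → 8 h 50 min
Thu: 08:44–16:08 = 7 h 24 min; less 45 min break → 6 h 39 min
Fri: 11:09–21:40 = 10 h 31 min; less 45 min break → 9 h 46 min
Sat: 08:31–17:41 = 9 h 10 min; less 45 min break → 8 h 25 min
Total worked: 49 h 50 min = 49.83 h.
Threshold 40 h → overtime 9 h 50 min, regular 40 h 0 min.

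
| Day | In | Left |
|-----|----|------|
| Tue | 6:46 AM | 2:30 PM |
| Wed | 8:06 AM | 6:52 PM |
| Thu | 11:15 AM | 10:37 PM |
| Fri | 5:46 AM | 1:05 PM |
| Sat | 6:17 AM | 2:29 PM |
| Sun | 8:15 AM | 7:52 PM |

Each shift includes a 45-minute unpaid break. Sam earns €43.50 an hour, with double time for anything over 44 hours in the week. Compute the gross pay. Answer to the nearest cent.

Tue: 6:46 AM–2:30 PM = 7 h 44 min; less 45 min break → 6 h 59 min
Wed: 8:06 AM–6:52 PM = 10 h 46 min; less 45 min break → 10 h 1 min
Thu: 11:15 AM–10:37 PM = 11 h 22 min; less 45 min break → 10 h 37 min
Fri: 5:46 AM–1:05 PM = 7 h 19 min; less 45 min break → 6 h 34 min
Sat: 6:17 AM–2:29 PM = 8 h 12 min; less 45 min break → 7 h 27 min
Sun: 8:15 AM–7:52 PM = 11 h 37 min; less 45 min break → 10 h 52 min
Total worked: 52 h 30 min = 3150 min.
Regular 44 h 0 min = 2640 min at €43.50/h; overtime 8 h 30 min = 510 min at €87.00/h.
Pay = (2640 × €43.50 + 510 × €87.00) ÷ 60 = €2653.50.

€2653.50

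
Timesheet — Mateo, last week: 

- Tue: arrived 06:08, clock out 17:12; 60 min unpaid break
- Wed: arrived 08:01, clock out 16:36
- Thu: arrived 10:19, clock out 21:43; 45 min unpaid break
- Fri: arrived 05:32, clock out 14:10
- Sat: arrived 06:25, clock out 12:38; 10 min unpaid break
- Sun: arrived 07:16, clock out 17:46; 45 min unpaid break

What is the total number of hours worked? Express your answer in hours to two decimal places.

53.73 hours

Tue: 06:08–17:12 = 11 h 4 min; less 60 min break → 10 h 4 min
Wed: 08:01–16:36 = 8 h 35 min
Thu: 10:19–21:43 = 11 h 24 min; less 45 min break → 10 h 39 min
Fri: 05:32–14:10 = 8 h 38 min
Sat: 06:25–12:38 = 6 h 13 min; less 10 min break → 6 h 3 min
Sun: 07:16–17:46 = 10 h 30 min; less 45 min break → 9 h 45 min
Total: 10 h 4 min + 8 h 35 min + 10 h 39 min + 8 h 38 min + 6 h 3 min + 9 h 45 min = 53 h 44 min.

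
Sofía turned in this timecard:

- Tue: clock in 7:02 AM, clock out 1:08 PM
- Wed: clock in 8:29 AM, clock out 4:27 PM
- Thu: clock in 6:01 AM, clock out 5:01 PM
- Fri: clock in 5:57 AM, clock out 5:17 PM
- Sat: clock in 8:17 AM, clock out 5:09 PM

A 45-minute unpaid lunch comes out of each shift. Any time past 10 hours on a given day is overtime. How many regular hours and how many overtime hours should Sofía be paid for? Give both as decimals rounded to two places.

Regular 40.68 hours, overtime 0.83 hours

Tue: 7:02 AM–1:08 PM = 6 h 6 min; less 45 min break → 5 h 21 min
Wed: 8:29 AM–4:27 PM = 7 h 58 min; less 45 min break → 7 h 13 min
Thu: 6:01 AM–5:01 PM = 11 h 0 min; less 45 min break → 10 h 15 min
Fri: 5:57 AM–5:17 PM = 11 h 20 min; less 45 min break → 10 h 35 min
Sat: 8:17 AM–5:09 PM = 8 h 52 min; less 45 min break → 8 h 7 min
Tue reg 5 h 21 min / OT 0 h 0 min; Wed reg 7 h 13 min / OT 0 h 0 min; Thu reg 10 h 0 min / OT 0 h 15 min; Fri reg 10 h 0 min / OT 0 h 35 min; Sat reg 8 h 7 min / OT 0 h 0 min.
Totals: regular 40 h 41 min, overtime 0 h 50 min.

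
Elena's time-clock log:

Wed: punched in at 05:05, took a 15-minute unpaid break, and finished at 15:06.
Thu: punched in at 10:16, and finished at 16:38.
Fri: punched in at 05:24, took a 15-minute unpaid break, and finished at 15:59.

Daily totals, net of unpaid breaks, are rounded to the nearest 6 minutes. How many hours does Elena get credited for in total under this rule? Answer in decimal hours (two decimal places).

26.50 hours

Wed: 05:05–15:06 = 10 h 1 min − 15 min = 9 h 46 min → rounds to 9 h 48 min
Thu: 10:16–16:38 = 6 h 22 min → rounds to 6 h 24 min
Fri: 05:24–15:59 = 10 h 35 min − 15 min = 10 h 20 min → rounds to 10 h 18 min
Total credited: 26 h 30 min.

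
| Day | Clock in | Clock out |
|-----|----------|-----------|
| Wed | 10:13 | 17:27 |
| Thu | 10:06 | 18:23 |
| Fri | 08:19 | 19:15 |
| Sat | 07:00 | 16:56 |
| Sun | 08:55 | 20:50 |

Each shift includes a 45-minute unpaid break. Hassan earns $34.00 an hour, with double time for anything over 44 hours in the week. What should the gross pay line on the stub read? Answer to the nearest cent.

$1533.40

Wed: 10:13–17:27 = 7 h 14 min; less 45 min break → 6 h 29 min
Thu: 10:06–18:23 = 8 h 17 min; less 45 min break → 7 h 32 min
Fri: 08:19–19:15 = 10 h 56 min; less 45 min break → 10 h 11 min
Sat: 07:00–16:56 = 9 h 56 min; less 45 min break → 9 h 11 min
Sun: 08:55–20:50 = 11 h 55 min; less 45 min break → 11 h 10 min
Total worked: 44 h 33 min = 2673 min.
Regular 44 h 0 min = 2640 min at $34.00/h; overtime 0 h 33 min = 33 min at $68.00/h.
Pay = (2640 × $34.00 + 33 × $68.00) ÷ 60 = $1533.40.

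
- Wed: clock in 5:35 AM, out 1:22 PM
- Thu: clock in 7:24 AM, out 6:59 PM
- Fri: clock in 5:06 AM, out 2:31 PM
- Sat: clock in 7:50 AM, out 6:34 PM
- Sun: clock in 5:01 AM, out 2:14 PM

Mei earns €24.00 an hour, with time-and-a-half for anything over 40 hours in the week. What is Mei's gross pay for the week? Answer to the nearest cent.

€1274.40

Wed: 5:35 AM–1:22 PM = 7 h 47 min
Thu: 7:24 AM–6:59 PM = 11 h 35 min
Fri: 5:06 AM–2:31 PM = 9 h 25 min
Sat: 7:50 AM–6:34 PM = 10 h 44 min
Sun: 5:01 AM–2:14 PM = 9 h 13 min
Total worked: 48 h 44 min = 2924 min.
Regular 40 h 0 min = 2400 min at €24.00/h; overtime 8 h 44 min = 524 min at €36.00/h.
Pay = (2400 × €24.00 + 524 × €36.00) ÷ 60 = €1274.40.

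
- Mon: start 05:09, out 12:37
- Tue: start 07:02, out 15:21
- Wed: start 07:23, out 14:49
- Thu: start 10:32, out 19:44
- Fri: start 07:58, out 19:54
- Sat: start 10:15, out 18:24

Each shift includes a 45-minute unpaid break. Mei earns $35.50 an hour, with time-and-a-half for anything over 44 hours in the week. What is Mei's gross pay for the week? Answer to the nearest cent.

Mon: 05:09–12:37 = 7 h 28 min; less 45 min break → 6 h 43 min
Tue: 07:02–15:21 = 8 h 19 min; less 45 min break → 7 h 34 min
Wed: 07:23–14:49 = 7 h 26 min; less 45 min break → 6 h 41 min
Thu: 10:32–19:44 = 9 h 12 min; less 45 min break → 8 h 27 min
Fri: 07:58–19:54 = 11 h 56 min; less 45 min break → 11 h 11 min
Sat: 10:15–18:24 = 8 h 9 min; less 45 min break → 7 h 24 min
Total worked: 48 h 0 min = 2880 min.
Regular 44 h 0 min = 2640 min at $35.50/h; overtime 4 h 0 min = 240 min at $53.25/h.
Pay = (2640 × $35.50 + 240 × $53.25) ÷ 60 = $1775.00.

$1775.00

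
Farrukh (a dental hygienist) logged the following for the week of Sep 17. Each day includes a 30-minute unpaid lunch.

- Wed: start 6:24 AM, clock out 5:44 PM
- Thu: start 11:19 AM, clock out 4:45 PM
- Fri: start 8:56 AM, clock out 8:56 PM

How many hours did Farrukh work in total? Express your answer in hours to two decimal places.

Wed: 6:24 AM–5:44 PM = 11 h 20 min; less 30 min break → 10 h 50 min
Thu: 11:19 AM–4:45 PM = 5 h 26 min; less 30 min break → 4 h 56 min
Fri: 8:56 AM–8:56 PM = 12 h 0 min; less 30 min break → 11 h 30 min
Total: 10 h 50 min + 4 h 56 min + 11 h 30 min = 27 h 16 min.

27.27 hours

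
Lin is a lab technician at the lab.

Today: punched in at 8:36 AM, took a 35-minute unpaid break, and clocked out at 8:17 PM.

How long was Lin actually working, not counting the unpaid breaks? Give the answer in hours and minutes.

11 h 6 min

Today: 8:36 AM–8:17 PM = 11 h 41 min; less 35 min break → 11 h 6 min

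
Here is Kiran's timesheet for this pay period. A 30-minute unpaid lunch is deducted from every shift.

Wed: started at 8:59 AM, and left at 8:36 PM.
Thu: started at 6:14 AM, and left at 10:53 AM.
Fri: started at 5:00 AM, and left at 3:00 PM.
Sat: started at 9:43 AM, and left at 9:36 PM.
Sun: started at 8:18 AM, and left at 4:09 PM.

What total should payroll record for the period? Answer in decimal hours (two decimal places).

Wed: 8:59 AM–8:36 PM = 11 h 37 min; less 30 min break → 11 h 7 min
Thu: 6:14 AM–10:53 AM = 4 h 39 min; less 30 min break → 4 h 9 min
Fri: 5:00 AM–3:00 PM = 10 h 0 min; less 30 min break → 9 h 30 min
Sat: 9:43 AM–9:36 PM = 11 h 53 min; less 30 min break → 11 h 23 min
Sun: 8:18 AM–4:09 PM = 7 h 51 min; less 30 min break → 7 h 21 min
Total: 11 h 7 min + 4 h 9 min + 9 h 30 min + 11 h 23 min + 7 h 21 min = 43 h 30 min.

43.50 hours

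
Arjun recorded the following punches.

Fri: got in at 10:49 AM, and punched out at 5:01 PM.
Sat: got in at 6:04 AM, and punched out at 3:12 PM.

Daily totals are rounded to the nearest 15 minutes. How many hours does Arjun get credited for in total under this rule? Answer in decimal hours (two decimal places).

Fri: 10:49 AM–5:01 PM = 6 h 12 min → rounds to 6 h 15 min
Sat: 6:04 AM–3:12 PM = 9 h 8 min → rounds to 9 h 15 min
Total credited: 15 h 30 min.

15.50 hours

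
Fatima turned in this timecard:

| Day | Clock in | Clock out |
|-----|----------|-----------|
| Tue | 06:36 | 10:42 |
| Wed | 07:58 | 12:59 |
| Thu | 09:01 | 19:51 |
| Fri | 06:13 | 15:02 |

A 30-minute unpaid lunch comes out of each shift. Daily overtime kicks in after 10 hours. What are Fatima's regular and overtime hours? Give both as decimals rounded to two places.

Tue: 06:36–10:42 = 4 h 6 min; less 30 min break → 3 h 36 min
Wed: 07:58–12:59 = 5 h 1 min; less 30 min break → 4 h 31 min
Thu: 09:01–19:51 = 10 h 50 min; less 30 min break → 10 h 20 min
Fri: 06:13–15:02 = 8 h 49 min; less 30 min break → 8 h 19 min
Tue reg 3 h 36 min / OT 0 h 0 min; Wed reg 4 h 31 min / OT 0 h 0 min; Thu reg 10 h 0 min / OT 0 h 20 min; Fri reg 8 h 19 min / OT 0 h 0 min.
Totals: regular 26 h 26 min, overtime 0 h 20 min.

Regular 26.43 hours, overtime 0.33 hours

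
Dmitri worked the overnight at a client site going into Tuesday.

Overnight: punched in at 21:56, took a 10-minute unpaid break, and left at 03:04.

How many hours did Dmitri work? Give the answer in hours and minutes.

4 h 58 min

Overnight: 21:56 → midnight = 2 h 4 min; midnight → 03:04 = 3 h 4 min; span 5 h 8 min; less 10 min break → 4 h 58 min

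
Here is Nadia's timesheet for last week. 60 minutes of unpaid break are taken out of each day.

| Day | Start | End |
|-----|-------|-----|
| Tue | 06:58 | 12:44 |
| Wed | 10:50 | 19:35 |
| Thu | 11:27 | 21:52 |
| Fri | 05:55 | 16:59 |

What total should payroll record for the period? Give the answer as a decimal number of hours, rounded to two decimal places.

32.00 hours

Tue: 06:58–12:44 = 5 h 46 min; less 60 min break → 4 h 46 min
Wed: 10:50–19:35 = 8 h 45 min; less 60 min break → 7 h 45 min
Thu: 11:27–21:52 = 10 h 25 min; less 60 min break → 9 h 25 min
Fri: 05:55–16:59 = 11 h 4 min; less 60 min break → 10 h 4 min
Total: 4 h 46 min + 7 h 45 min + 9 h 25 min + 10 h 4 min = 32 h 0 min.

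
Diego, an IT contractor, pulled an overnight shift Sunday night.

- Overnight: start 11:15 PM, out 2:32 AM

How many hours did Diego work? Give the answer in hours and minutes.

3 h 17 min

Overnight: 11:15 PM → midnight = 0 h 45 min; midnight → 2:32 AM = 2 h 32 min; span 3 h 17 min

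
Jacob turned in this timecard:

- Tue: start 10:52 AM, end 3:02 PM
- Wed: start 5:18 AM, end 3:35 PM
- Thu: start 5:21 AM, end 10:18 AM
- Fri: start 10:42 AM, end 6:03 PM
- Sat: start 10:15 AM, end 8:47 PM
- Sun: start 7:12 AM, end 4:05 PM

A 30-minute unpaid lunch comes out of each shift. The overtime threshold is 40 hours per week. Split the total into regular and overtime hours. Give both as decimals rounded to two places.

Tue: 10:52 AM–3:02 PM = 4 h 10 min; less 30 min break → 3 h 40 min
Wed: 5:18 AM–3:35 PM = 10 h 17 min; less 30 min break → 9 h 47 min
Thu: 5:21 AM–10:18 AM = 4 h 57 min; less 30 min break → 4 h 27 min
Fri: 10:42 AM–6:03 PM = 7 h 21 min; less 30 min break → 6 h 51 min
Sat: 10:15 AM–8:47 PM = 10 h 32 min; less 30 min break → 10 h 2 min
Sun: 7:12 AM–4:05 PM = 8 h 53 min; less 30 min break → 8 h 23 min
Total worked: 43 h 10 min = 43.17 h.
Threshold 40 h → overtime 3 h 10 min, regular 40 h 0 min.

Regular 40.00 hours, overtime 3.17 hours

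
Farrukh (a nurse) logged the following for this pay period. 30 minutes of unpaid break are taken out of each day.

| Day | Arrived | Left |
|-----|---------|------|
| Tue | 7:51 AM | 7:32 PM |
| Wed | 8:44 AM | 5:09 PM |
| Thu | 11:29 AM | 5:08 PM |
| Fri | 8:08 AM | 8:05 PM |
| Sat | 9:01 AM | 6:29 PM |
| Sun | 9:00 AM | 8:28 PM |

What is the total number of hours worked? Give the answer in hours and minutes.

55 h 38 min

Tue: 7:51 AM–7:32 PM = 11 h 41 min; less 30 min break → 11 h 11 min
Wed: 8:44 AM–5:09 PM = 8 h 25 min; less 30 min break → 7 h 55 min
Thu: 11:29 AM–5:08 PM = 5 h 39 min; less 30 min break → 5 h 9 min
Fri: 8:08 AM–8:05 PM = 11 h 57 min; less 30 min break → 11 h 27 min
Sat: 9:01 AM–6:29 PM = 9 h 28 min; less 30 min break → 8 h 58 min
Sun: 9:00 AM–8:28 PM = 11 h 28 min; less 30 min break → 10 h 58 min
Total: 11 h 11 min + 7 h 55 min + 5 h 9 min + 11 h 27 min + 8 h 58 min + 10 h 58 min = 55 h 38 min.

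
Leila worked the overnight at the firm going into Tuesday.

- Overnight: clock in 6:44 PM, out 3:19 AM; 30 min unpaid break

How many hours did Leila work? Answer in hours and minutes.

Overnight: 6:44 PM → midnight = 5 h 16 min; midnight → 3:19 AM = 3 h 19 min; span 8 h 35 min; less 30 min break → 8 h 5 min

8 h 5 min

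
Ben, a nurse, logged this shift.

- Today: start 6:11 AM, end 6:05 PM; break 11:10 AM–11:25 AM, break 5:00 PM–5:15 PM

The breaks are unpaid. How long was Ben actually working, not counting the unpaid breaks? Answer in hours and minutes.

11 h 24 min

Today: 6:11 AM–6:05 PM = 11 h 54 min; less 30 min break → 11 h 24 min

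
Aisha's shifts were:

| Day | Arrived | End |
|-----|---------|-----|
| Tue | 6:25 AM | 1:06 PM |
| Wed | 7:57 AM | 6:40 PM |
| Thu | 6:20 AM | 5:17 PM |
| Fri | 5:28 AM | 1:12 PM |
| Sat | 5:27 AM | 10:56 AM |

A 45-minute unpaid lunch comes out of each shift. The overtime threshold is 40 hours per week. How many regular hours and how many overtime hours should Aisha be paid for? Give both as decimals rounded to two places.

Tue: 6:25 AM–1:06 PM = 6 h 41 min; less 45 min break → 5 h 56 min
Wed: 7:57 AM–6:40 PM = 10 h 43 min; less 45 min break → 9 h 58 min
Thu: 6:20 AM–5:17 PM = 10 h 57 min; less 45 min break → 10 h 12 min
Fri: 5:28 AM–1:12 PM = 7 h 44 min; less 45 min break → 6 h 59 min
Sat: 5:27 AM–10:56 AM = 5 h 29 min; less 45 min break → 4 h 44 min
Total worked: 37 h 49 min = 37.82 h.
Threshold 40 h → overtime 0 h 0 min, regular 37 h 49 min.

Regular 37.82 hours, overtime 0.00 hours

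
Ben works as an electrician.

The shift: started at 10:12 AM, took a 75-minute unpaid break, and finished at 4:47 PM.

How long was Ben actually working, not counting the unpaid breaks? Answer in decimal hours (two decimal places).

5.33 hours

The shift: 10:12 AM–4:47 PM = 6 h 35 min; less 75 min break → 5 h 20 min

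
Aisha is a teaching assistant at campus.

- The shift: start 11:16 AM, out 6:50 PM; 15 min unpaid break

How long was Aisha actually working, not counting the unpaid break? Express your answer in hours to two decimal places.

The shift: 11:16 AM–6:50 PM = 7 h 34 min; less 15 min break → 7 h 19 min

7.32 hours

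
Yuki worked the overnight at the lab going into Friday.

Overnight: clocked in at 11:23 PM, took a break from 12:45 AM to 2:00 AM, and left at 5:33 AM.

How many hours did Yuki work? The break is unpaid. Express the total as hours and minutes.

4 h 55 min

Overnight: 11:23 PM → midnight = 0 h 37 min; midnight → 5:33 AM = 5 h 33 min; span 6 h 10 min; less 75 min break → 4 h 55 min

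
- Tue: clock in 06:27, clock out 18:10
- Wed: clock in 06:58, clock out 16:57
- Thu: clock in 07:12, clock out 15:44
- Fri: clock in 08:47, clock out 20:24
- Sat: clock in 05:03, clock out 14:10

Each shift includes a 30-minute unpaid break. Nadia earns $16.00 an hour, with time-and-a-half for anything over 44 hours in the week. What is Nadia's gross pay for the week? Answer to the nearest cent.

Tue: 06:27–18:10 = 11 h 43 min; less 30 min break → 11 h 13 min
Wed: 06:58–16:57 = 9 h 59 min; less 30 min break → 9 h 29 min
Thu: 07:12–15:44 = 8 h 32 min; less 30 min break → 8 h 2 min
Fri: 08:47–20:24 = 11 h 37 min; less 30 min break → 11 h 7 min
Sat: 05:03–14:10 = 9 h 7 min; less 30 min break → 8 h 37 min
Total worked: 48 h 28 min = 2908 min.
Regular 44 h 0 min = 2640 min at $16.00/h; overtime 4 h 28 min = 268 min at $24.00/h.
Pay = (2640 × $16.00 + 268 × $24.00) ÷ 60 = $811.20.

$811.20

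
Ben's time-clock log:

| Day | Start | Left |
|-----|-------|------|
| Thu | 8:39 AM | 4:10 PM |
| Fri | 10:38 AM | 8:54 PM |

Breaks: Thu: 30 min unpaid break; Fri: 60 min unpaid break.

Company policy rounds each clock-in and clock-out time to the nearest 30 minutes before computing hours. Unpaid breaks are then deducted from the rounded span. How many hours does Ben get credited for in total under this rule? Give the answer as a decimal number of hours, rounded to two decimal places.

Thu: in 8:39 AM→8:30 AM, out 4:10 PM→4:00 PM; 7 h 30 min − 30 min = 7 h 0 min
Fri: in 10:38 AM→10:30 AM, out 8:54 PM→9:00 PM; 10 h 30 min − 60 min = 9 h 30 min
Total credited: 16 h 30 min.

16.50 hours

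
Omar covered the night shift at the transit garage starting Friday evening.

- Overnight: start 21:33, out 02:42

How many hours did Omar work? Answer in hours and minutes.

Overnight: 21:33 → midnight = 2 h 27 min; midnight → 02:42 = 2 h 42 min; span 5 h 9 min

5 h 9 min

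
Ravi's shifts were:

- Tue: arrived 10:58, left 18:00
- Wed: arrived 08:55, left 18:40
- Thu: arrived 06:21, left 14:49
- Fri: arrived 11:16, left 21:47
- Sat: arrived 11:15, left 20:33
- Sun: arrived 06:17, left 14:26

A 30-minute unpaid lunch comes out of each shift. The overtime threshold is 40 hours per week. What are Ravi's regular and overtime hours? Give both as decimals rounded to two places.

Tue: 10:58–18:00 = 7 h 2 min; less 30 min break → 6 h 32 min
Wed: 08:55–18:40 = 9 h 45 min; less 30 min break → 9 h 15 min
Thu: 06:21–14:49 = 8 h 28 min; less 30 min break → 7 h 58 min
Fri: 11:16–21:47 = 10 h 31 min; less 30 min break → 10 h 1 min
Sat: 11:15–20:33 = 9 h 18 min; less 30 min break → 8 h 48 min
Sun: 06:17–14:26 = 8 h 9 min; less 30 min break → 7 h 39 min
Total worked: 50 h 13 min = 50.22 h.
Threshold 40 h → overtime 10 h 13 min, regular 40 h 0 min.

Regular 40.00 hours, overtime 10.22 hours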